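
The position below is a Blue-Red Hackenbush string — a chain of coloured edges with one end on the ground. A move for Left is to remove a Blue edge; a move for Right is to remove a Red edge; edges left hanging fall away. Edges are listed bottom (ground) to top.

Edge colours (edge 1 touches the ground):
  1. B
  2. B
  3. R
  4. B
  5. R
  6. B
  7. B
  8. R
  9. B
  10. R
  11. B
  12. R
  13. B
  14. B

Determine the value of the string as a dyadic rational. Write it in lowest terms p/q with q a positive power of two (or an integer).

Prefix values for B B R B R B B R B R B R B B via {L|R} + simplicity:
G_1 [B]  L=[0]  R=[]  -> 1
G_2 [BB]  L=[0,1]  R=[]  -> 2
G_3 [BBR]  L=[0,1]  R=[2]  -> 3/2
G_4 [BBRB]  L=[0,1,3/2]  R=[2]  -> 7/4
G_5 [BBRBR]  L=[0,1,3/2]  R=[7/4,2]  -> 13/8
G_6 [BBRBRB]  L=[0,1,3/2,13/8]  R=[7/4,2]  -> 27/16
G_7 [BBRBRBB]  L=[0,1,3/2,13/8,27/16]  R=[7/4,2]  -> 55/32
G_8 [BBRBRBBR]  L=[0,1,3/2,13/8,27/16]  R=[55/32,7/4,2]  -> 109/64
G_9 [BBRBRBBRB]  L=[0,1,3/2,13/8,27/16,109/64]  R=[55/32,7/4,2]  -> 219/128
G_10 [BBRBRBBRBR]  L=[0,1,3/2,13/8,27/16,109/64]  R=[219/128,55/32,7/4,2]  -> 437/256
G_11 [BBRBRBBRBRB]  L=[0,1,3/2,13/8,27/16,109/64,437/256]  R=[219/128,55/32,7/4,2]  -> 875/512
G_12 [BBRBRBBRBRBR]  L=[0,1,3/2,13/8,27/16,109/64,437/256]  R=[875/512,219/128,55/32,7/4,2]  -> 1749/1024
G_13 [BBRBRBBRBRBRB]  L=[0,1,3/2,13/8,27/16,109/64,437/256,1749/1024]  R=[875/512,219/128,55/32,7/4,2]  -> 3499/2048
G_14 [BBRBRBBRBRBRBB]  L=[0,1,3/2,13/8,27/16,109/64,437/256,1749/1024,3499/2048]  R=[875/512,219/128,55/32,7/4,2]  -> 6999/4096

6999/4096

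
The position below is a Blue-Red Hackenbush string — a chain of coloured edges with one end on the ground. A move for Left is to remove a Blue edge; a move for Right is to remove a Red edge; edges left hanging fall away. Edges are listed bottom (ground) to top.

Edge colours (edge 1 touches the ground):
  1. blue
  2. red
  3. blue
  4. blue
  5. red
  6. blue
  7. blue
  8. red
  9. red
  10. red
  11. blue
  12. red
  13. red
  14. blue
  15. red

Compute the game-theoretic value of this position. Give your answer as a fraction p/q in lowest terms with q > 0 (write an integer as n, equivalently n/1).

13861/16384

Build g(s[:k]) for k = 1..15, string s = blue red blue blue red blue blue red red red blue red red blue red.
b: Left { 0 }, Right { none } gives simplest 1
br: Left { 0 }, Right { 1 } gives simplest 1/2
brb: Left { 0,1/2 }, Right { 1 } gives simplest 3/4
brbb: Left { 0,1/2,3/4 }, Right { 1 } gives simplest 7/8
brbbr: Left { 0,1/2,3/4 }, Right { 7/8,1 } gives simplest 13/16
brbbrb: Left { 0,1/2,3/4,13/16 }, Right { 7/8,1 } gives simplest 27/32
brbbrbb: Left { 0,1/2,3/4,13/16,27/32 }, Right { 7/8,1 } gives simplest 55/64
brbbrbbr: Left { 0,1/2,3/4,13/16,27/32 }, Right { 55/64,7/8,1 } gives simplest 109/128
brbbrbbrr: Left { 0,1/2,3/4,13/16,27/32 }, Right { 109/128,55/64,7/8,1 } gives simplest 217/256
brbbrbbrrr: Left { 0,1/2,3/4,13/16,27/32 }, Right { 217/256,109/128,55/64,7/8,1 } gives simplest 433/512
brbbrbbrrrb: Left { 0,1/2,3/4,13/16,27/32,433/512 }, Right { 217/256,109/128,55/64,7/8,1 } gives simplest 867/1024
brbbrbbrrrbr: Left { 0,1/2,3/4,13/16,27/32,433/512 }, Right { 867/1024,217/256,109/128,55/64,7/8,1 } gives simplest 1733/2048
brbbrbbrrrbrr: Left { 0,1/2,3/4,13/16,27/32,433/512 }, Right { 1733/2048,867/1024,217/256,109/128,55/64,7/8,1 } gives simplest 3465/4096
brbbrbbrrrbrrb: Left { 0,1/2,3/4,13/16,27/32,433/512,3465/4096 }, Right { 1733/2048,867/1024,217/256,109/128,55/64,7/8,1 } gives simplest 6931/8192
brbbrbbrrrbrrbr: Left { 0,1/2,3/4,13/16,27/32,433/512,3465/4096 }, Right { 6931/8192,1733/2048,867/1024,217/256,109/128,55/64,7/8,1 } gives simplest 13861/16384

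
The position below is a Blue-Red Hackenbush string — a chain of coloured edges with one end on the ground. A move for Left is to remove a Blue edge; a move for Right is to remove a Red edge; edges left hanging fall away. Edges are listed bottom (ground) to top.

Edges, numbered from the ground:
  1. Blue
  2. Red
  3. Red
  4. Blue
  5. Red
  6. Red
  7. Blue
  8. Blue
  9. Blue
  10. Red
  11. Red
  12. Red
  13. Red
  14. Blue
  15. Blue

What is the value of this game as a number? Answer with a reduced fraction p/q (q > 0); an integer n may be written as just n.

4999/16384

Build G(s[:k]) for k = 1..15, string s = Blue Red Red Blue Red Red Blue Blue Blue Red Red Red Red Blue Blue.
step 1: add Blue to get B; options L={ 0 } R={ · } -> 1
step 2: add Red to get BR; options L={ 0 } R={ 1 } -> 1/2
step 3: add Red to get BRR; options L={ 0 } R={ 1/2, 1 } -> 1/4
step 4: add Blue to get BRRB; options L={ 0, 1/4 } R={ 1/2, 1 } -> 3/8
step 5: add Red to get BRRBR; options L={ 0, 1/4 } R={ 3/8, 1/2, 1 } -> 5/16
step 6: add Red to get BRRBRR; options L={ 0, 1/4 } R={ 5/16, 3/8, 1/2, 1 } -> 9/32
step 7: add Blue to get BRRBRRB; options L={ 0, 1/4, 9/32 } R={ 5/16, 3/8, 1/2, 1 } -> 19/64
step 8: add Blue to get BRRBRRBB; options L={ 0, 1/4, 9/32, 19/64 } R={ 5/16, 3/8, 1/2, 1 } -> 39/128
step 9: add Blue to get BRRBRRBBB; options L={ 0, 1/4, 9/32, 19/64, 39/128 } R={ 5/16, 3/8, 1/2, 1 } -> 79/256
step 10: add Red to get BRRBRRBBBR; options L={ 0, 1/4, 9/32, 19/64, 39/128 } R={ 79/256, 5/16, 3/8, 1/2, 1 } -> 157/512
step 11: add Red to get BRRBRRBBBRR; options L={ 0, 1/4, 9/32, 19/64, 39/128 } R={ 157/512, 79/256, 5/16, 3/8, 1/2, 1 } -> 313/1024
step 12: add Red to get BRRBRRBBBRRR; options L={ 0, 1/4, 9/32, 19/64, 39/128 } R={ 313/1024, 157/512, 79/256, 5/16, 3/8, 1/2, 1 } -> 625/2048
step 13: add Red to get BRRBRRBBBRRRR; options L={ 0, 1/4, 9/32, 19/64, 39/128 } R={ 625/2048, 313/1024, 157/512, 79/256, 5/16, 3/8, 1/2, 1 } -> 1249/4096
step 14: add Blue to get BRRBRRBBBRRRRB; options L={ 0, 1/4, 9/32, 19/64, 39/128, 1249/4096 } R={ 625/2048, 313/1024, 157/512, 79/256, 5/16, 3/8, 1/2, 1 } -> 2499/8192
step 15: add Blue to get BRRBRRBBBRRRRBB; options L={ 0, 1/4, 9/32, 19/64, 39/128, 1249/4096, 2499/8192 } R={ 625/2048, 313/1024, 157/512, 79/256, 5/16, 3/8, 1/2, 1 } -> 4999/16384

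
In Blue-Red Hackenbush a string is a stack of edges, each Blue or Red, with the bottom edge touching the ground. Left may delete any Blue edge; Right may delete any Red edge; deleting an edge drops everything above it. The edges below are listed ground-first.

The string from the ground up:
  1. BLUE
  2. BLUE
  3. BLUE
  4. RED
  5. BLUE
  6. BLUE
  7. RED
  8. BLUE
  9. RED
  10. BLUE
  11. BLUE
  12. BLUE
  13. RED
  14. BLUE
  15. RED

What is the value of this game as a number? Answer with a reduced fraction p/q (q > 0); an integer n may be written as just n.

11637/4096

Recurse on prefixes of the 15-edge string BLUE BLUE BLUE RED BLUE BLUE RED BLUE RED BLUE BLUE BLUE RED BLUE RED:
1 of 15 · B · max L 0 · min R +∞ ⇒ 1
2 of 15 · BB · max L 1 · min R +∞ ⇒ 2
3 of 15 · BBB · max L 2 · min R +∞ ⇒ 3
4 of 15 · BBBR · max L 2 · min R 3 ⇒ 5/2
5 of 15 · BBBRB · max L 5/2 · min R 3 ⇒ 11/4
6 of 15 · BBBRBB · max L 11/4 · min R 3 ⇒ 23/8
7 of 15 · BBBRBBR · max L 11/4 · min R 23/8 ⇒ 45/16
8 of 15 · BBBRBBRB · max L 45/16 · min R 23/8 ⇒ 91/32
9 of 15 · BBBRBBRBR · max L 45/16 · min R 91/32 ⇒ 181/64
10 of 15 · BBBRBBRBRB · max L 181/64 · min R 91/32 ⇒ 363/128
11 of 15 · BBBRBBRBRBB · max L 363/128 · min R 91/32 ⇒ 727/256
12 of 15 · BBBRBBRBRBBB · max L 727/256 · min R 91/32 ⇒ 1455/512
13 of 15 · BBBRBBRBRBBBR · max L 727/256 · min R 1455/512 ⇒ 2909/1024
14 of 15 · BBBRBBRBRBBBRB · max L 2909/1024 · min R 1455/512 ⇒ 5819/2048
15 of 15 · BBBRBBRBRBBBRBR · max L 2909/1024 · min R 5819/2048 ⇒ 11637/4096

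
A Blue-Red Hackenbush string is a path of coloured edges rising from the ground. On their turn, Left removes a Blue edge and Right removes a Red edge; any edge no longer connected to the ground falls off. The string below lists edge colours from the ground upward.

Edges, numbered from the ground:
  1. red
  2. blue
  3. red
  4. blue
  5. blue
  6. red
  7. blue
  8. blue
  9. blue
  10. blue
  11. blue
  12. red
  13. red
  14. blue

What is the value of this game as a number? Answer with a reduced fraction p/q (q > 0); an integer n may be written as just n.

-4621/8192

1 of 14 · r · max L −∞ · min R 0 → -1
2 of 14 · rb · max L -1 · min R 0 → -1/2
3 of 14 · rbr · max L -1 · min R -1/2 → -3/4
4 of 14 · rbrb · max L -3/4 · min R -1/2 → -5/8
5 of 14 · rbrbb · max L -5/8 · min R -1/2 → -9/16
6 of 14 · rbrbbr · max L -5/8 · min R -9/16 → -19/32
7 of 14 · rbrbbrb · max L -19/32 · min R -9/16 → -37/64
8 of 14 · rbrbbrbb · max L -37/64 · min R -9/16 → -73/128
9 of 14 · rbrbbrbbb · max L -73/128 · min R -9/16 → -145/256
10 of 14 · rbrbbrbbbb · max L -145/256 · min R -9/16 → -289/512
11 of 14 · rbrbbrbbbbb · max L -289/512 · min R -9/16 → -577/1024
12 of 14 · rbrbbrbbbbbr · max L -289/512 · min R -577/1024 → -1155/2048
13 of 14 · rbrbbrbbbbbrr · max L -289/512 · min R -1155/2048 → -2311/4096
14 of 14 · rbrbbrbbbbbrrb · max L -2311/4096 · min R -1155/2048 → -4621/8192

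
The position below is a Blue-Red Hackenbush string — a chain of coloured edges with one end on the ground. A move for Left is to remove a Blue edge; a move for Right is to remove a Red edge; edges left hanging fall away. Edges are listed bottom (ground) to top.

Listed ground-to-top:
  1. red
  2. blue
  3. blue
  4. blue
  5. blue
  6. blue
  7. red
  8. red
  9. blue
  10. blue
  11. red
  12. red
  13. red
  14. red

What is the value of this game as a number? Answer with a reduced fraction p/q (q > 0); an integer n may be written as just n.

-415/8192

Build v(s[:k]) for k = 1..14, string s = red blue blue blue blue blue red red blue blue red red red red.
v(r) = { · | 0 } -> -1
v(rb) = { -1 | 0 } -> -1/2
v(rbb) = { -1 -1/2 | 0 } -> -1/4
v(rbbb) = { -1 -1/2 -1/4 | 0 } -> -1/8
v(rbbbb) = { -1 -1/2 -1/4 -1/8 | 0 } -> -1/16
v(rbbbbb) = { -1 -1/2 -1/4 -1/8 -1/16 | 0 } -> -1/32
v(rbbbbbr) = { -1 -1/2 -1/4 -1/8 -1/16 | -1/32 0 } -> -3/64
v(rbbbbbrr) = { -1 -1/2 -1/4 -1/8 -1/16 | -3/64 -1/32 0 } -> -7/128
v(rbbbbbrrb) = { -1 -1/2 -1/4 -1/8 -1/16 -7/128 | -3/64 -1/32 0 } -> -13/256
v(rbbbbbrrbb) = { -1 -1/2 -1/4 -1/8 -1/16 -7/128 -13/256 | -3/64 -1/32 0 } -> -25/512
v(rbbbbbrrbbr) = { -1 -1/2 -1/4 -1/8 -1/16 -7/128 -13/256 | -25/512 -3/64 -1/32 0 } -> -51/1024
v(rbbbbbrrbbrr) = { -1 -1/2 -1/4 -1/8 -1/16 -7/128 -13/256 | -51/1024 -25/512 -3/64 -1/32 0 } -> -103/2048
v(rbbbbbrrbbrrr) = { -1 -1/2 -1/4 -1/8 -1/16 -7/128 -13/256 | -103/2048 -51/1024 -25/512 -3/64 -1/32 0 } -> -207/4096
v(rbbbbbrrbbrrrr) = { -1 -1/2 -1/4 -1/8 -1/16 -7/128 -13/256 | -207/4096 -103/2048 -51/1024 -25/512 -3/64 -1/32 0 } -> -415/8192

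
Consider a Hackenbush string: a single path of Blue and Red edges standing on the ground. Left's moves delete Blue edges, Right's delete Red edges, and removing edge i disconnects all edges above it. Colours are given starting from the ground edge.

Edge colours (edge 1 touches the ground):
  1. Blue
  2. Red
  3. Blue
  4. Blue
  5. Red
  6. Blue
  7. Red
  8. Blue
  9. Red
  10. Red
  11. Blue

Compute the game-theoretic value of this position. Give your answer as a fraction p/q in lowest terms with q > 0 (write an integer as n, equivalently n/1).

851/1024

step 1: add Blue to get B; options L={ 0 } R={ — } — 1
step 2: add Red to get BR; options L={ 0 } R={ 1 } — 1/2
step 3: add Blue to get BRB; options L={ 0 1/2 } R={ 1 } — 3/4
step 4: add Blue to get BRBB; options L={ 0 1/2 3/4 } R={ 1 } — 7/8
step 5: add Red to get BRBBR; options L={ 0 1/2 3/4 } R={ 7/8 1 } — 13/16
step 6: add Blue to get BRBBRB; options L={ 0 1/2 3/4 13/16 } R={ 7/8 1 } — 27/32
step 7: add Red to get BRBBRBR; options L={ 0 1/2 3/4 13/16 } R={ 27/32 7/8 1 } — 53/64
step 8: add Blue to get BRBBRBRB; options L={ 0 1/2 3/4 13/16 53/64 } R={ 27/32 7/8 1 } — 107/128
step 9: add Red to get BRBBRBRBR; options L={ 0 1/2 3/4 13/16 53/64 } R={ 107/128 27/32 7/8 1 } — 213/256
step 10: add Red to get BRBBRBRBRR; options L={ 0 1/2 3/4 13/16 53/64 } R={ 213/256 107/128 27/32 7/8 1 } — 425/512
step 11: add Blue to get BRBBRBRBRRB; options L={ 0 1/2 3/4 13/16 53/64 425/512 } R={ 213/256 107/128 27/32 7/8 1 } — 851/1024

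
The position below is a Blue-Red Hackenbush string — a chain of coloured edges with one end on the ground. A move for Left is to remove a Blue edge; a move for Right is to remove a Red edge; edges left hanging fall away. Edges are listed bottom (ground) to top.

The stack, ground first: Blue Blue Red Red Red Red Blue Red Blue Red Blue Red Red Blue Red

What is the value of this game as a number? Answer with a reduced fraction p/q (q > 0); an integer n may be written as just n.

8869/8192

Build value(s[:k]) for k = 1..15, string s = Blue Blue Red Red Red Red Blue Red Blue Red Blue Red Red Blue Red.
value(B) = { 0 | none } = 1
value(BB) = { 0,1 | none } = 2
value(BBR) = { 0,1 | 2 } = 3/2
value(BBRR) = { 0,1 | 3/2,2 } = 5/4
value(BBRRR) = { 0,1 | 5/4,3/2,2 } = 9/8
value(BBRRRR) = { 0,1 | 9/8,5/4,3/2,2 } = 17/16
value(BBRRRRB) = { 0,1,17/16 | 9/8,5/4,3/2,2 } = 35/32
value(BBRRRRBR) = { 0,1,17/16 | 35/32,9/8,5/4,3/2,2 } = 69/64
value(BBRRRRBRB) = { 0,1,17/16,69/64 | 35/32,9/8,5/4,3/2,2 } = 139/128
value(BBRRRRBRBR) = { 0,1,17/16,69/64 | 139/128,35/32,9/8,5/4,3/2,2 } = 277/256
value(BBRRRRBRBRB) = { 0,1,17/16,69/64,277/256 | 139/128,35/32,9/8,5/4,3/2,2 } = 555/512
value(BBRRRRBRBRBR) = { 0,1,17/16,69/64,277/256 | 555/512,139/128,35/32,9/8,5/4,3/2,2 } = 1109/1024
value(BBRRRRBRBRBRR) = { 0,1,17/16,69/64,277/256 | 1109/1024,555/512,139/128,35/32,9/8,5/4,3/2,2 } = 2217/2048
value(BBRRRRBRBRBRRB) = { 0,1,17/16,69/64,277/256,2217/2048 | 1109/1024,555/512,139/128,35/32,9/8,5/4,3/2,2 } = 4435/4096
value(BBRRRRBRBRBRRBR) = { 0,1,17/16,69/64,277/256,2217/2048 | 4435/4096,1109/1024,555/512,139/128,35/32,9/8,5/4,3/2,2 } = 8869/8192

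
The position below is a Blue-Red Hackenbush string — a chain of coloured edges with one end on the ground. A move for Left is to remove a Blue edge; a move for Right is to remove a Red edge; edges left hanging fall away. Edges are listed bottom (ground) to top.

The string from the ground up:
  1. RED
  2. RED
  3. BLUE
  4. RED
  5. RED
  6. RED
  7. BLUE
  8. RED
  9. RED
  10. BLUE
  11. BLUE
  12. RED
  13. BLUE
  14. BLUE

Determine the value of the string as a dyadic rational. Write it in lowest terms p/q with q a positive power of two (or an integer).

value(R) = { — | 0 } gives -1
value(RR) = { — | -1,0 } gives -2
value(RRB) = { -2 | -1,0 } gives -3/2
value(RRBR) = { -2 | -3/2,-1,0 } gives -7/4
value(RRBRR) = { -2 | -7/4,-3/2,-1,0 } gives -15/8
value(RRBRRR) = { -2 | -15/8,-7/4,-3/2,-1,0 } gives -31/16
value(RRBRRRB) = { -2,-31/16 | -15/8,-7/4,-3/2,-1,0 } gives -61/32
value(RRBRRRBR) = { -2,-31/16 | -61/32,-15/8,-7/4,-3/2,-1,0 } gives -123/64
value(RRBRRRBRR) = { -2,-31/16 | -123/64,-61/32,-15/8,-7/4,-3/2,-1,0 } gives -247/128
value(RRBRRRBRRB) = { -2,-31/16,-247/128 | -123/64,-61/32,-15/8,-7/4,-3/2,-1,0 } gives -493/256
value(RRBRRRBRRBB) = { -2,-31/16,-247/128,-493/256 | -123/64,-61/32,-15/8,-7/4,-3/2,-1,0 } gives -985/512
value(RRBRRRBRRBBR) = { -2,-31/16,-247/128,-493/256 | -985/512,-123/64,-61/32,-15/8,-7/4,-3/2,-1,0 } gives -1971/1024
value(RRBRRRBRRBBRB) = { -2,-31/16,-247/128,-493/256,-1971/1024 | -985/512,-123/64,-61/32,-15/8,-7/4,-3/2,-1,0 } gives -3941/2048
value(RRBRRRBRRBBRBB) = { -2,-31/16,-247/128,-493/256,-1971/1024,-3941/2048 | -985/512,-123/64,-61/32,-15/8,-7/4,-3/2,-1,0 } gives -7881/4096

-7881/4096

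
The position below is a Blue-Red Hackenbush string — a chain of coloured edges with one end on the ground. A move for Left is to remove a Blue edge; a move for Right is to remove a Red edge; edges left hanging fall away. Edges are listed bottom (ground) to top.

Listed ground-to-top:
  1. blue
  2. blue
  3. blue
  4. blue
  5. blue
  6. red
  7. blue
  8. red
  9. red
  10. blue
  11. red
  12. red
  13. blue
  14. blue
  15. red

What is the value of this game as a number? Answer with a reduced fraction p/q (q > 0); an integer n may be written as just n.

Build g(s[:k]) for k = 1..15, string s = blue blue blue blue blue red blue red red blue red red blue blue red.
1 of 15 · b · max L 0 · min R +∞ → 1
2 of 15 · bb · max L 1 · min R +∞ → 2
3 of 15 · bbb · max L 2 · min R +∞ → 3
4 of 15 · bbbb · max L 3 · min R +∞ → 4
5 of 15 · bbbbb · max L 4 · min R +∞ → 5
6 of 15 · bbbbbr · max L 4 · min R 5 → 9/2
7 of 15 · bbbbbrb · max L 9/2 · min R 5 → 19/4
8 of 15 · bbbbbrbr · max L 9/2 · min R 19/4 → 37/8
9 of 15 · bbbbbrbrr · max L 9/2 · min R 37/8 → 73/16
10 of 15 · bbbbbrbrrb · max L 73/16 · min R 37/8 → 147/32
11 of 15 · bbbbbrbrrbr · max L 73/16 · min R 147/32 → 293/64
12 of 15 · bbbbbrbrrbrr · max L 73/16 · min R 293/64 → 585/128
13 of 15 · bbbbbrbrrbrrb · max L 585/128 · min R 293/64 → 1171/256
14 of 15 · bbbbbrbrrbrrbb · max L 1171/256 · min R 293/64 → 2343/512
15 of 15 · bbbbbrbrrbrrbbr · max L 1171/256 · min R 2343/512 → 4685/1024

4685/1024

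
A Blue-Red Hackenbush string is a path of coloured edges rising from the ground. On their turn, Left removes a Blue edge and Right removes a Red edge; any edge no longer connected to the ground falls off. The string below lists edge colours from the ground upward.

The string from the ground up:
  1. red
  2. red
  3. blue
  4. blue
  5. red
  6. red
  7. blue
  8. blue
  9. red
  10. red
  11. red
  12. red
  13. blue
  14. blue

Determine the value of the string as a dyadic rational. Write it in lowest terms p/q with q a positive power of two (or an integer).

-5753/4096

edge 1 of 14 (red): { none | 0 } ⇒ -1
edge 2 of 14 (red): { none | -1 0 } ⇒ -2
edge 3 of 14 (blue): { -2 | -1 0 } ⇒ -3/2
edge 4 of 14 (blue): { -2 -3/2 | -1 0 } ⇒ -5/4
edge 5 of 14 (red): { -2 -3/2 | -5/4 -1 0 } ⇒ -11/8
edge 6 of 14 (red): { -2 -3/2 | -11/8 -5/4 -1 0 } ⇒ -23/16
edge 7 of 14 (blue): { -2 -3/2 -23/16 | -11/8 -5/4 -1 0 } ⇒ -45/32
edge 8 of 14 (blue): { -2 -3/2 -23/16 -45/32 | -11/8 -5/4 -1 0 } ⇒ -89/64
edge 9 of 14 (red): { -2 -3/2 -23/16 -45/32 | -89/64 -11/8 -5/4 -1 0 } ⇒ -179/128
edge 10 of 14 (red): { -2 -3/2 -23/16 -45/32 | -179/128 -89/64 -11/8 -5/4 -1 0 } ⇒ -359/256
edge 11 of 14 (red): { -2 -3/2 -23/16 -45/32 | -359/256 -179/128 -89/64 -11/8 -5/4 -1 0 } ⇒ -719/512
edge 12 of 14 (red): { -2 -3/2 -23/16 -45/32 | -719/512 -359/256 -179/128 -89/64 -11/8 -5/4 -1 0 } ⇒ -1439/1024
edge 13 of 14 (blue): { -2 -3/2 -23/16 -45/32 -1439/1024 | -719/512 -359/256 -179/128 -89/64 -11/8 -5/4 -1 0 } ⇒ -2877/2048
edge 14 of 14 (blue): { -2 -3/2 -23/16 -45/32 -1439/1024 -2877/2048 | -719/512 -359/256 -179/128 -89/64 -11/8 -5/4 -1 0 } ⇒ -5753/4096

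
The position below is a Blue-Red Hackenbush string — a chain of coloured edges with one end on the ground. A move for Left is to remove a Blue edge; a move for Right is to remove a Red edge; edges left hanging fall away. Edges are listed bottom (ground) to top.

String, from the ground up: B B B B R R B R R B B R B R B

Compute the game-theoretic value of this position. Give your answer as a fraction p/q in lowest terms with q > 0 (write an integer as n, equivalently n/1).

Recurse on prefixes of the 15-edge string B B B B R R B R R B B R B R B:
B: Left { 0 }, Right { ∅ } so simplest 1
BB: Left { 0, 1 }, Right { ∅ } so simplest 2
BBB: Left { 0, 1, 2 }, Right { ∅ } so simplest 3
BBBB: Left { 0, 1, 2, 3 }, Right { ∅ } so simplest 4
BBBBR: Left { 0, 1, 2, 3 }, Right { 4 } so simplest 7/2
BBBBRR: Left { 0, 1, 2, 3 }, Right { 7/2, 4 } so simplest 13/4
BBBBRRB: Left { 0, 1, 2, 3, 13/4 }, Right { 7/2, 4 } so simplest 27/8
BBBBRRBR: Left { 0, 1, 2, 3, 13/4 }, Right { 27/8, 7/2, 4 } so simplest 53/16
BBBBRRBRR: Left { 0, 1, 2, 3, 13/4 }, Right { 53/16, 27/8, 7/2, 4 } so simplest 105/32
BBBBRRBRRB: Left { 0, 1, 2, 3, 13/4, 105/32 }, Right { 53/16, 27/8, 7/2, 4 } so simplest 211/64
BBBBRRBRRBB: Left { 0, 1, 2, 3, 13/4, 105/32, 211/64 }, Right { 53/16, 27/8, 7/2, 4 } so simplest 423/128
BBBBRRBRRBBR: Left { 0, 1, 2, 3, 13/4, 105/32, 211/64 }, Right { 423/128, 53/16, 27/8, 7/2, 4 } so simplest 845/256
BBBBRRBRRBBRB: Left { 0, 1, 2, 3, 13/4, 105/32, 211/64, 845/256 }, Right { 423/128, 53/16, 27/8, 7/2, 4 } so simplest 1691/512
BBBBRRBRRBBRBR: Left { 0, 1, 2, 3, 13/4, 105/32, 211/64, 845/256 }, Right { 1691/512, 423/128, 53/16, 27/8, 7/2, 4 } so simplest 3381/1024
BBBBRRBRRBBRBRB: Left { 0, 1, 2, 3, 13/4, 105/32, 211/64, 845/256, 3381/1024 }, Right { 1691/512, 423/128, 53/16, 27/8, 7/2, 4 } so simplest 6763/2048

6763/2048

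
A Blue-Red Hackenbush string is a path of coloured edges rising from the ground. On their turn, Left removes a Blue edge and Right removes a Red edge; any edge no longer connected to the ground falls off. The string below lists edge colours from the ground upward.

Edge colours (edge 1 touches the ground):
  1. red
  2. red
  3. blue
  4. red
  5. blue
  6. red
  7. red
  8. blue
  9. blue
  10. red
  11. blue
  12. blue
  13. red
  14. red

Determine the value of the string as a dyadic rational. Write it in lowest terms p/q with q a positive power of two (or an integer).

-6951/4096

edge 1 of 14 (red): { (no moves) | 0 } ⇒ -1
edge 2 of 14 (red): { (no moves) | -1 0 } ⇒ -2
edge 3 of 14 (blue): { -2 | -1 0 } ⇒ -3/2
edge 4 of 14 (red): { -2 | -3/2 -1 0 } ⇒ -7/4
edge 5 of 14 (blue): { -2 -7/4 | -3/2 -1 0 } ⇒ -13/8
edge 6 of 14 (red): { -2 -7/4 | -13/8 -3/2 -1 0 } ⇒ -27/16
edge 7 of 14 (red): { -2 -7/4 | -27/16 -13/8 -3/2 -1 0 } ⇒ -55/32
edge 8 of 14 (blue): { -2 -7/4 -55/32 | -27/16 -13/8 -3/2 -1 0 } ⇒ -109/64
edge 9 of 14 (blue): { -2 -7/4 -55/32 -109/64 | -27/16 -13/8 -3/2 -1 0 } ⇒ -217/128
edge 10 of 14 (red): { -2 -7/4 -55/32 -109/64 | -217/128 -27/16 -13/8 -3/2 -1 0 } ⇒ -435/256
edge 11 of 14 (blue): { -2 -7/4 -55/32 -109/64 -435/256 | -217/128 -27/16 -13/8 -3/2 -1 0 } ⇒ -869/512
edge 12 of 14 (blue): { -2 -7/4 -55/32 -109/64 -435/256 -869/512 | -217/128 -27/16 -13/8 -3/2 -1 0 } ⇒ -1737/1024
edge 13 of 14 (red): { -2 -7/4 -55/32 -109/64 -435/256 -869/512 | -1737/1024 -217/128 -27/16 -13/8 -3/2 -1 0 } ⇒ -3475/2048
edge 14 of 14 (red): { -2 -7/4 -55/32 -109/64 -435/256 -869/512 | -3475/2048 -1737/1024 -217/128 -27/16 -13/8 -3/2 -1 0 } ⇒ -6951/4096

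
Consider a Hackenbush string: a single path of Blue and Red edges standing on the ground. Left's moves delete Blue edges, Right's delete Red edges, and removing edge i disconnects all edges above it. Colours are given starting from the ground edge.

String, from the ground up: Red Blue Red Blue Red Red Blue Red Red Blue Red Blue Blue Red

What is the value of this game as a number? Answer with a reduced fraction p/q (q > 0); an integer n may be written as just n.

R: Left { · }, Right { 0 } = simplest -1
RB: Left { -1 }, Right { 0 } = simplest -1/2
RBR: Left { -1 }, Right { -1/2, 0 } = simplest -3/4
RBRB: Left { -1, -3/4 }, Right { -1/2, 0 } = simplest -5/8
RBRBR: Left { -1, -3/4 }, Right { -5/8, -1/2, 0 } = simplest -11/16
RBRBRR: Left { -1, -3/4 }, Right { -11/16, -5/8, -1/2, 0 } = simplest -23/32
RBRBRRB: Left { -1, -3/4, -23/32 }, Right { -11/16, -5/8, -1/2, 0 } = simplest -45/64
RBRBRRBR: Left { -1, -3/4, -23/32 }, Right { -45/64, -11/16, -5/8, -1/2, 0 } = simplest -91/128
RBRBRRBRR: Left { -1, -3/4, -23/32 }, Right { -91/128, -45/64, -11/16, -5/8, -1/2, 0 } = simplest -183/256
RBRBRRBRRB: Left { -1, -3/4, -23/32, -183/256 }, Right { -91/128, -45/64, -11/16, -5/8, -1/2, 0 } = simplest -365/512
RBRBRRBRRBR: Left { -1, -3/4, -23/32, -183/256 }, Right { -365/512, -91/128, -45/64, -11/16, -5/8, -1/2, 0 } = simplest -731/1024
RBRBRRBRRBRB: Left { -1, -3/4, -23/32, -183/256, -731/1024 }, Right { -365/512, -91/128, -45/64, -11/16, -5/8, -1/2, 0 } = simplest -1461/2048
RBRBRRBRRBRBB: Left { -1, -3/4, -23/32, -183/256, -731/1024, -1461/2048 }, Right { -365/512, -91/128, -45/64, -11/16, -5/8, -1/2, 0 } = simplest -2921/4096
RBRBRRBRRBRBBR: Left { -1, -3/4, -23/32, -183/256, -731/1024, -1461/2048 }, Right { -2921/4096, -365/512, -91/128, -45/64, -11/16, -5/8, -1/2, 0 } = simplest -5843/8192

-5843/8192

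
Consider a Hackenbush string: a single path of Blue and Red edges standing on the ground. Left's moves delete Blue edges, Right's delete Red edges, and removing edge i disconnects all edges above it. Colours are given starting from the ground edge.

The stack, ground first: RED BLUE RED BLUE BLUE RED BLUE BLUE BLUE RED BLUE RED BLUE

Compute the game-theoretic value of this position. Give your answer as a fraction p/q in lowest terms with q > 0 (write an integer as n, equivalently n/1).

-2325/4096

val(R) = { (no moves) | 0 } = -1
val(RB) = { -1 | 0 } = -1/2
val(RBR) = { -1 | -1/2; 0 } = -3/4
val(RBRB) = { -1; -3/4 | -1/2; 0 } = -5/8
val(RBRBB) = { -1; -3/4; -5/8 | -1/2; 0 } = -9/16
val(RBRBBR) = { -1; -3/4; -5/8 | -9/16; -1/2; 0 } = -19/32
val(RBRBBRB) = { -1; -3/4; -5/8; -19/32 | -9/16; -1/2; 0 } = -37/64
val(RBRBBRBB) = { -1; -3/4; -5/8; -19/32; -37/64 | -9/16; -1/2; 0 } = -73/128
val(RBRBBRBBB) = { -1; -3/4; -5/8; -19/32; -37/64; -73/128 | -9/16; -1/2; 0 } = -145/256
val(RBRBBRBBBR) = { -1; -3/4; -5/8; -19/32; -37/64; -73/128 | -145/256; -9/16; -1/2; 0 } = -291/512
val(RBRBBRBBBRB) = { -1; -3/4; -5/8; -19/32; -37/64; -73/128; -291/512 | -145/256; -9/16; -1/2; 0 } = -581/1024
val(RBRBBRBBBRBR) = { -1; -3/4; -5/8; -19/32; -37/64; -73/128; -291/512 | -581/1024; -145/256; -9/16; -1/2; 0 } = -1163/2048
val(RBRBBRBBBRBRB) = { -1; -3/4; -5/8; -19/32; -37/64; -73/128; -291/512; -1163/2048 | -581/1024; -145/256; -9/16; -1/2; 0 } = -2325/4096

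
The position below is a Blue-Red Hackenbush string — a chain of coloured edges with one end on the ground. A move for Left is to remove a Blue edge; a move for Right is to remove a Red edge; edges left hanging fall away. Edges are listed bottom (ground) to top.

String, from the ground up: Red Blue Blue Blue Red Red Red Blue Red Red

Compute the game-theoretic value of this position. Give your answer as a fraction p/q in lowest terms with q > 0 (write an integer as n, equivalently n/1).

g(R) = { (no moves) | 0 } = -1
g(RB) = { -1 | 0 } = -1/2
g(RBB) = { -1,-1/2 | 0 } = -1/4
g(RBBB) = { -1,-1/2,-1/4 | 0 } = -1/8
g(RBBBR) = { -1,-1/2,-1/4 | -1/8,0 } = -3/16
g(RBBBRR) = { -1,-1/2,-1/4 | -3/16,-1/8,0 } = -7/32
g(RBBBRRR) = { -1,-1/2,-1/4 | -7/32,-3/16,-1/8,0 } = -15/64
g(RBBBRRRB) = { -1,-1/2,-1/4,-15/64 | -7/32,-3/16,-1/8,0 } = -29/128
g(RBBBRRRBR) = { -1,-1/2,-1/4,-15/64 | -29/128,-7/32,-3/16,-1/8,0 } = -59/256
g(RBBBRRRBRR) = { -1,-1/2,-1/4,-15/64 | -59/256,-29/128,-7/32,-3/16,-1/8,0 } = -119/512

-119/512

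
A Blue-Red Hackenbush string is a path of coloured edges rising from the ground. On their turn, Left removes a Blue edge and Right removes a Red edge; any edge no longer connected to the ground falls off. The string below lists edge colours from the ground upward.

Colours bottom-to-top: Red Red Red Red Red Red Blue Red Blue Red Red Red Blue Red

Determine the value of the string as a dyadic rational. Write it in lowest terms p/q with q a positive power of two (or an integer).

-1467/256

Recurse on prefixes of the 14-edge string Red Red Red Red Red Red Blue Red Blue Red Red Red Blue Red:
R: Left { ∅ }, Right { 0 } => simplest -1
RR: Left { ∅ }, Right { -1,0 } => simplest -2
RRR: Left { ∅ }, Right { -2,-1,0 } => simplest -3
RRRR: Left { ∅ }, Right { -3,-2,-1,0 } => simplest -4
RRRRR: Left { ∅ }, Right { -4,-3,-2,-1,0 } => simplest -5
RRRRRR: Left { ∅ }, Right { -5,-4,-3,-2,-1,0 } => simplest -6
RRRRRRB: Left { -6 }, Right { -5,-4,-3,-2,-1,0 } => simplest -11/2
RRRRRRBR: Left { -6 }, Right { -11/2,-5,-4,-3,-2,-1,0 } => simplest -23/4
RRRRRRBRB: Left { -6,-23/4 }, Right { -11/2,-5,-4,-3,-2,-1,0 } => simplest -45/8
RRRRRRBRBR: Left { -6,-23/4 }, Right { -45/8,-11/2,-5,-4,-3,-2,-1,0 } => simplest -91/16
RRRRRRBRBRR: Left { -6,-23/4 }, Right { -91/16,-45/8,-11/2,-5,-4,-3,-2,-1,0 } => simplest -183/32
RRRRRRBRBRRR: Left { -6,-23/4 }, Right { -183/32,-91/16,-45/8,-11/2,-5,-4,-3,-2,-1,0 } => simplest -367/64
RRRRRRBRBRRRB: Left { -6,-23/4,-367/64 }, Right { -183/32,-91/16,-45/8,-11/2,-5,-4,-3,-2,-1,0 } => simplest -733/128
RRRRRRBRBRRRBR: Left { -6,-23/4,-367/64 }, Right { -733/128,-183/32,-91/16,-45/8,-11/2,-5,-4,-3,-2,-1,0 } => simplest -1467/256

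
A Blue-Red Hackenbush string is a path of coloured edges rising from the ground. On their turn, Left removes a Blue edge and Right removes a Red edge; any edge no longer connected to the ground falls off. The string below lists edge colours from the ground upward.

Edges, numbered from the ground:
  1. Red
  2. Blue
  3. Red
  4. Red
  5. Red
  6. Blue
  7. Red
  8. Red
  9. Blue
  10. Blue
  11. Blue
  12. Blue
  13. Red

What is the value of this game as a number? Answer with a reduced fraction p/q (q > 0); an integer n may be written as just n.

-3779/4096

Recurse on prefixes of the 13-edge string Red Blue Red Red Red Blue Red Red Blue Blue Blue Blue Red:
R: Left { ∅ }, Right { 0 } -> simplest -1
RB: Left { -1 }, Right { 0 } -> simplest -1/2
RBR: Left { -1 }, Right { -1/2, 0 } -> simplest -3/4
RBRR: Left { -1 }, Right { -3/4, -1/2, 0 } -> simplest -7/8
RBRRR: Left { -1 }, Right { -7/8, -3/4, -1/2, 0 } -> simplest -15/16
RBRRRB: Left { -1, -15/16 }, Right { -7/8, -3/4, -1/2, 0 } -> simplest -29/32
RBRRRBR: Left { -1, -15/16 }, Right { -29/32, -7/8, -3/4, -1/2, 0 } -> simplest -59/64
RBRRRBRR: Left { -1, -15/16 }, Right { -59/64, -29/32, -7/8, -3/4, -1/2, 0 } -> simplest -119/128
RBRRRBRRB: Left { -1, -15/16, -119/128 }, Right { -59/64, -29/32, -7/8, -3/4, -1/2, 0 } -> simplest -237/256
RBRRRBRRBB: Left { -1, -15/16, -119/128, -237/256 }, Right { -59/64, -29/32, -7/8, -3/4, -1/2, 0 } -> simplest -473/512
RBRRRBRRBBB: Left { -1, -15/16, -119/128, -237/256, -473/512 }, Right { -59/64, -29/32, -7/8, -3/4, -1/2, 0 } -> simplest -945/1024
RBRRRBRRBBBB: Left { -1, -15/16, -119/128, -237/256, -473/512, -945/1024 }, Right { -59/64, -29/32, -7/8, -3/4, -1/2, 0 } -> simplest -1889/2048
RBRRRBRRBBBBR: Left { -1, -15/16, -119/128, -237/256, -473/512, -945/1024 }, Right { -1889/2048, -59/64, -29/32, -7/8, -3/4, -1/2, 0 } -> simplest -3779/4096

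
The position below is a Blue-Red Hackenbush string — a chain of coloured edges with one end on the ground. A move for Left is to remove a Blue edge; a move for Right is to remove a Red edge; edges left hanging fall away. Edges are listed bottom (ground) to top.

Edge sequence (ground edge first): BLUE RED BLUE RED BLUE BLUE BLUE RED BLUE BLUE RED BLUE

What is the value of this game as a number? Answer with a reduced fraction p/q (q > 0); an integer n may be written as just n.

edge 1 of 12 (BLUE): { 0 | none } = 1
edge 2 of 12 (RED): { 0 | 1 } = 1/2
edge 3 of 12 (BLUE): { 0; 1/2 | 1 } = 3/4
edge 4 of 12 (RED): { 0; 1/2 | 3/4; 1 } = 5/8
edge 5 of 12 (BLUE): { 0; 1/2; 5/8 | 3/4; 1 } = 11/16
edge 6 of 12 (BLUE): { 0; 1/2; 5/8; 11/16 | 3/4; 1 } = 23/32
edge 7 of 12 (BLUE): { 0; 1/2; 5/8; 11/16; 23/32 | 3/4; 1 } = 47/64
edge 8 of 12 (RED): { 0; 1/2; 5/8; 11/16; 23/32 | 47/64; 3/4; 1 } = 93/128
edge 9 of 12 (BLUE): { 0; 1/2; 5/8; 11/16; 23/32; 93/128 | 47/64; 3/4; 1 } = 187/256
edge 10 of 12 (BLUE): { 0; 1/2; 5/8; 11/16; 23/32; 93/128; 187/256 | 47/64; 3/4; 1 } = 375/512
edge 11 of 12 (RED): { 0; 1/2; 5/8; 11/16; 23/32; 93/128; 187/256 | 375/512; 47/64; 3/4; 1 } = 749/1024
edge 12 of 12 (BLUE): { 0; 1/2; 5/8; 11/16; 23/32; 93/128; 187/256; 749/1024 | 375/512; 47/64; 3/4; 1 } = 1499/2048

1499/2048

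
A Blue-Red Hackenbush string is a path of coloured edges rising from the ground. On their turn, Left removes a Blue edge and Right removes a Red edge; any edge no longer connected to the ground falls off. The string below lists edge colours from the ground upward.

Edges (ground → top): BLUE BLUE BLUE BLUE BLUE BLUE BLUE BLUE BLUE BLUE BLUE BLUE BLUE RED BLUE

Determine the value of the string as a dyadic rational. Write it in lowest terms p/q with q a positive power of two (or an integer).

51/4

edge 1 of 15 (BLUE): { 0 |  } -> 1
edge 2 of 15 (BLUE): { 0,1 |  } -> 2
edge 3 of 15 (BLUE): { 0,1,2 |  } -> 3
edge 4 of 15 (BLUE): { 0,1,2,3 |  } -> 4
edge 5 of 15 (BLUE): { 0,1,2,3,4 |  } -> 5
edge 6 of 15 (BLUE): { 0,1,2,3,4,5 |  } -> 6
edge 7 of 15 (BLUE): { 0,1,2,3,4,5,6 |  } -> 7
edge 8 of 15 (BLUE): { 0,1,2,3,4,5,6,7 |  } -> 8
edge 9 of 15 (BLUE): { 0,1,2,3,4,5,6,7,8 |  } -> 9
edge 10 of 15 (BLUE): { 0,1,2,3,4,5,6,7,8,9 |  } -> 10
edge 11 of 15 (BLUE): { 0,1,2,3,4,5,6,7,8,9,10 |  } -> 11
edge 12 of 15 (BLUE): { 0,1,2,3,4,5,6,7,8,9,10,11 |  } -> 12
edge 13 of 15 (BLUE): { 0,1,2,3,4,5,6,7,8,9,10,11,12 |  } -> 13
edge 14 of 15 (RED): { 0,1,2,3,4,5,6,7,8,9,10,11,12 | 13 } -> 25/2
edge 15 of 15 (BLUE): { 0,1,2,3,4,5,6,7,8,9,10,11,12,25/2 | 13 } -> 51/4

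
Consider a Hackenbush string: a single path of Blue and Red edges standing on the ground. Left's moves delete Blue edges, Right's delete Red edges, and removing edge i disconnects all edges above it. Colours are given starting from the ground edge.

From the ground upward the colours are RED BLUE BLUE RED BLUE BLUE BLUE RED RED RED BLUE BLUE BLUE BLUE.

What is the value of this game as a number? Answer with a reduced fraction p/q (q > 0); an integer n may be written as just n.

-2273/8192

Prefix values for RED BLUE BLUE RED BLUE BLUE BLUE RED RED RED BLUE BLUE BLUE BLUE via {L|R} + simplicity:
step 1: add RED to get R; options L={ (no moves) } R={ 0 } so -1
step 2: add BLUE to get RB; options L={ -1 } R={ 0 } so -1/2
step 3: add BLUE to get RBB; options L={ -1, -1/2 } R={ 0 } so -1/4
step 4: add RED to get RBBR; options L={ -1, -1/2 } R={ -1/4, 0 } so -3/8
step 5: add BLUE to get RBBRB; options L={ -1, -1/2, -3/8 } R={ -1/4, 0 } so -5/16
step 6: add BLUE to get RBBRBB; options L={ -1, -1/2, -3/8, -5/16 } R={ -1/4, 0 } so -9/32
step 7: add BLUE to get RBBRBBB; options L={ -1, -1/2, -3/8, -5/16, -9/32 } R={ -1/4, 0 } so -17/64
step 8: add RED to get RBBRBBBR; options L={ -1, -1/2, -3/8, -5/16, -9/32 } R={ -17/64, -1/4, 0 } so -35/128
step 9: add RED to get RBBRBBBRR; options L={ -1, -1/2, -3/8, -5/16, -9/32 } R={ -35/128, -17/64, -1/4, 0 } so -71/256
step 10: add RED to get RBBRBBBRRR; options L={ -1, -1/2, -3/8, -5/16, -9/32 } R={ -71/256, -35/128, -17/64, -1/4, 0 } so -143/512
step 11: add BLUE to get RBBRBBBRRRB; options L={ -1, -1/2, -3/8, -5/16, -9/32, -143/512 } R={ -71/256, -35/128, -17/64, -1/4, 0 } so -285/1024
step 12: add BLUE to get RBBRBBBRRRBB; options L={ -1, -1/2, -3/8, -5/16, -9/32, -143/512, -285/1024 } R={ -71/256, -35/128, -17/64, -1/4, 0 } so -569/2048
step 13: add BLUE to get RBBRBBBRRRBBB; options L={ -1, -1/2, -3/8, -5/16, -9/32, -143/512, -285/1024, -569/2048 } R={ -71/256, -35/128, -17/64, -1/4, 0 } so -1137/4096
step 14: add BLUE to get RBBRBBBRRRBBBB; options L={ -1, -1/2, -3/8, -5/16, -9/32, -143/512, -285/1024, -569/2048, -1137/4096 } R={ -71/256, -35/128, -17/64, -1/4, 0 } so -2273/8192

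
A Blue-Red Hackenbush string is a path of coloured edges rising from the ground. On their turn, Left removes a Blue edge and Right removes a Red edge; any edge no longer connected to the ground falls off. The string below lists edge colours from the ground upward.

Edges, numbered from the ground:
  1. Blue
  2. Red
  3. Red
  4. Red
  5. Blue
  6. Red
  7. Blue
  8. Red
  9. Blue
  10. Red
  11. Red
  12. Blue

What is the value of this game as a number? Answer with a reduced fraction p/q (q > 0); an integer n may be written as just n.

339/2048

step 1: add Blue to get B; options L={ 0 } R={  } → 1
step 2: add Red to get BR; options L={ 0 } R={ 1 } → 1/2
step 3: add Red to get BRR; options L={ 0 } R={ 1/2,1 } → 1/4
step 4: add Red to get BRRR; options L={ 0 } R={ 1/4,1/2,1 } → 1/8
step 5: add Blue to get BRRRB; options L={ 0,1/8 } R={ 1/4,1/2,1 } → 3/16
step 6: add Red to get BRRRBR; options L={ 0,1/8 } R={ 3/16,1/4,1/2,1 } → 5/32
step 7: add Blue to get BRRRBRB; options L={ 0,1/8,5/32 } R={ 3/16,1/4,1/2,1 } → 11/64
step 8: add Red to get BRRRBRBR; options L={ 0,1/8,5/32 } R={ 11/64,3/16,1/4,1/2,1 } → 21/128
step 9: add Blue to get BRRRBRBRB; options L={ 0,1/8,5/32,21/128 } R={ 11/64,3/16,1/4,1/2,1 } → 43/256
step 10: add Red to get BRRRBRBRBR; options L={ 0,1/8,5/32,21/128 } R={ 43/256,11/64,3/16,1/4,1/2,1 } → 85/512
step 11: add Red to get BRRRBRBRBRR; options L={ 0,1/8,5/32,21/128 } R={ 85/512,43/256,11/64,3/16,1/4,1/2,1 } → 169/1024
step 12: add Blue to get BRRRBRBRBRRB; options L={ 0,1/8,5/32,21/128,169/1024 } R={ 85/512,43/256,11/64,3/16,1/4,1/2,1 } → 339/2048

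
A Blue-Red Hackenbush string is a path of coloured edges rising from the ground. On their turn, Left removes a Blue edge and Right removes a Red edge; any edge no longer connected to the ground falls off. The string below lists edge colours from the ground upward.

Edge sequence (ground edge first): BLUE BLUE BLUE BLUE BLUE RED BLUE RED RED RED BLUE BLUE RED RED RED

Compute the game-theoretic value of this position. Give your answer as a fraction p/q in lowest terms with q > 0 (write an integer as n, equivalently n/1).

step 1: add BLUE to get B; options L={ 0 } R={ ∅ } ⇒ 1
step 2: add BLUE to get BB; options L={ 0, 1 } R={ ∅ } ⇒ 2
step 3: add BLUE to get BBB; options L={ 0, 1, 2 } R={ ∅ } ⇒ 3
step 4: add BLUE to get BBBB; options L={ 0, 1, 2, 3 } R={ ∅ } ⇒ 4
step 5: add BLUE to get BBBBB; options L={ 0, 1, 2, 3, 4 } R={ ∅ } ⇒ 5
step 6: add RED to get BBBBBR; options L={ 0, 1, 2, 3, 4 } R={ 5 } ⇒ 9/2
step 7: add BLUE to get BBBBBRB; options L={ 0, 1, 2, 3, 4, 9/2 } R={ 5 } ⇒ 19/4
step 8: add RED to get BBBBBRBR; options L={ 0, 1, 2, 3, 4, 9/2 } R={ 19/4, 5 } ⇒ 37/8
step 9: add RED to get BBBBBRBRR; options L={ 0, 1, 2, 3, 4, 9/2 } R={ 37/8, 19/4, 5 } ⇒ 73/16
step 10: add RED to get BBBBBRBRRR; options L={ 0, 1, 2, 3, 4, 9/2 } R={ 73/16, 37/8, 19/4, 5 } ⇒ 145/32
step 11: add BLUE to get BBBBBRBRRRB; options L={ 0, 1, 2, 3, 4, 9/2, 145/32 } R={ 73/16, 37/8, 19/4, 5 } ⇒ 291/64
step 12: add BLUE to get BBBBBRBRRRBB; options L={ 0, 1, 2, 3, 4, 9/2, 145/32, 291/64 } R={ 73/16, 37/8, 19/4, 5 } ⇒ 583/128
step 13: add RED to get BBBBBRBRRRBBR; options L={ 0, 1, 2, 3, 4, 9/2, 145/32, 291/64 } R={ 583/128, 73/16, 37/8, 19/4, 5 } ⇒ 1165/256
step 14: add RED to get BBBBBRBRRRBBRR; options L={ 0, 1, 2, 3, 4, 9/2, 145/32, 291/64 } R={ 1165/256, 583/128, 73/16, 37/8, 19/4, 5 } ⇒ 2329/512
step 15: add RED to get BBBBBRBRRRBBRRR; options L={ 0, 1, 2, 3, 4, 9/2, 145/32, 291/64 } R={ 2329/512, 1165/256, 583/128, 73/16, 37/8, 19/4, 5 } ⇒ 4657/1024

4657/1024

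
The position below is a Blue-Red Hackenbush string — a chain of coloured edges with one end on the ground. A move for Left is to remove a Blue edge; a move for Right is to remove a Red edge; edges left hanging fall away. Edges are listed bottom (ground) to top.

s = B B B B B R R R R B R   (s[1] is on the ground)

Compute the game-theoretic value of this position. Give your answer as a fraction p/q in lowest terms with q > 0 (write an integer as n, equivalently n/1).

261/64

Build value(s[:k]) for k = 1..11, string s = B B B B B R R R R B R.
step 1: add B to get B; options L={ 0 } R={  } so 1
step 2: add B to get BB; options L={ 0, 1 } R={  } so 2
step 3: add B to get BBB; options L={ 0, 1, 2 } R={  } so 3
step 4: add B to get BBBB; options L={ 0, 1, 2, 3 } R={  } so 4
step 5: add B to get BBBBB; options L={ 0, 1, 2, 3, 4 } R={  } so 5
step 6: add R to get BBBBBR; options L={ 0, 1, 2, 3, 4 } R={ 5 } so 9/2
step 7: add R to get BBBBBRR; options L={ 0, 1, 2, 3, 4 } R={ 9/2, 5 } so 17/4
step 8: add R to get BBBBBRRR; options L={ 0, 1, 2, 3, 4 } R={ 17/4, 9/2, 5 } so 33/8
step 9: add R to get BBBBBRRRR; options L={ 0, 1, 2, 3, 4 } R={ 33/8, 17/4, 9/2, 5 } so 65/16
step 10: add B to get BBBBBRRRRB; options L={ 0, 1, 2, 3, 4, 65/16 } R={ 33/8, 17/4, 9/2, 5 } so 131/32
step 11: add R to get BBBBBRRRRBR; options L={ 0, 1, 2, 3, 4, 65/16 } R={ 131/32, 33/8, 17/4, 9/2, 5 } so 261/64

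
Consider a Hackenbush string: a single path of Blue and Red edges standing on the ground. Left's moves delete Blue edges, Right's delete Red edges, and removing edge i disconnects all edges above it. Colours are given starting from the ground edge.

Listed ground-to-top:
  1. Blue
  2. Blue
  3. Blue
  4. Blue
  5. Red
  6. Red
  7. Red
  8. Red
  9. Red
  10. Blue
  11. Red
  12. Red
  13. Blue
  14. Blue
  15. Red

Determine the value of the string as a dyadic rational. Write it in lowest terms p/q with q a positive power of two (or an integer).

6221/2048

Prefix values for Blue Blue Blue Blue Red Red Red Red Red Blue Red Red Blue Blue Red via {L|R} + simplicity:
1 of 15 · B · max L 0 · min R +∞ => 1
2 of 15 · BB · max L 1 · min R +∞ => 2
3 of 15 · BBB · max L 2 · min R +∞ => 3
4 of 15 · BBBB · max L 3 · min R +∞ => 4
5 of 15 · BBBBR · max L 3 · min R 4 => 7/2
6 of 15 · BBBBRR · max L 3 · min R 7/2 => 13/4
7 of 15 · BBBBRRR · max L 3 · min R 13/4 => 25/8
8 of 15 · BBBBRRRR · max L 3 · min R 25/8 => 49/16
9 of 15 · BBBBRRRRR · max L 3 · min R 49/16 => 97/32
10 of 15 · BBBBRRRRRB · max L 97/32 · min R 49/16 => 195/64
11 of 15 · BBBBRRRRRBR · max L 97/32 · min R 195/64 => 389/128
12 of 15 · BBBBRRRRRBRR · max L 97/32 · min R 389/128 => 777/256
13 of 15 · BBBBRRRRRBRRB · max L 777/256 · min R 389/128 => 1555/512
14 of 15 · BBBBRRRRRBRRBB · max L 1555/512 · min R 389/128 => 3111/1024
15 of 15 · BBBBRRRRRBRRBBR · max L 1555/512 · min R 3111/1024 => 6221/2048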